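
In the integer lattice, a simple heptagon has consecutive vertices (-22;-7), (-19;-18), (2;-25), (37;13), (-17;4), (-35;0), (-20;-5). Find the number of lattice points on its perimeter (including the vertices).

Along each edge there are gcd(|Δx|,|Δy|)+1 lattice points, so counting each shared vertex once the boundary has gcd(3,11) + gcd(21,7) + gcd(35,38) + gcd(54,9) + gcd(18,4) + gcd(15,5) + gcd(2,2) = 1+7+1+9+2+5+2 = 27.

27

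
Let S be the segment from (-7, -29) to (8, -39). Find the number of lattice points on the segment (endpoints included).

6

The number of lattice points on a segment between lattice points is gcd(|Δx|,|Δy|) + 1 = gcd(15,10) + 1 = 5 + 1 = 6.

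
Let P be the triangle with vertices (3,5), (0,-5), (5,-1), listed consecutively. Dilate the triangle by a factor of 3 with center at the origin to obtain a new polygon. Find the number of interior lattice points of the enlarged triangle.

166

Using the shoelace formula, 2A = |(3·(-5) − 0·5) + (0·(-1) − 5·(-5)) + (5·5 − 3·(-1))| = 38, so the area is 19.
The number of boundary lattice points is Σ gcd(|Δx|,|Δy|) = gcd(3,10) + gcd(5,4) + gcd(2,6) = 1+1+2 = 4.
Scaling by 3 multiplies the area by 3² = 9 (so the new area is 171) and multiplies the boundary lattice-point count by 3, giving 12.
By Pick's theorem, the interior count of the dilated polygon is 171 − 12/2 + 1 = 166.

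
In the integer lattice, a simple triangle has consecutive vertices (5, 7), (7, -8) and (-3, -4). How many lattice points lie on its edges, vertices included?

4

Summing gcd(|Δx|,|Δy|) over the edges gives the boundary count: gcd(2,15) + gcd(10,4) + gcd(8,11) = 1+2+1 = 4.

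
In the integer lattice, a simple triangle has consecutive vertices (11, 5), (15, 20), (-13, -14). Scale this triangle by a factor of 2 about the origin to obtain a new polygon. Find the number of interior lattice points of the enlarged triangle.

Using the shoelace formula, 2A = |(11·20 − 15·5) + (15·(-14) − (-13)·20) + ((-13)·5 − 11·(-14))| = 284, so the area is 142.
Summing gcd(|Δx|,|Δy|) over the edges gives the boundary count: gcd(4,15) + gcd(28,34) + gcd(24,19) = 1+2+1 = 4.
Scaling by 2 multiplies the area by 2² = 4 (so the new area is 568) and multiplies the boundary lattice-point count by 2, giving 8.
By Pick's theorem, the interior count of the dilated polygon is 568 − 8/2 + 1 = 565.

565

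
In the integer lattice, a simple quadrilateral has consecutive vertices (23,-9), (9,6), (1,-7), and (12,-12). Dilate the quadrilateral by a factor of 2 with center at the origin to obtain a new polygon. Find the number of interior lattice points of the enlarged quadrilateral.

777

Using the shoelace formula, 2A = |[23·6 − 9·(-9)] + [9·(-7) − 1·6] + [1·(-12) − 12·(-7)] + [12·(-9) − 23·(-12)]| = 390, so the area is 195.
Along each edge there are gcd(|Δx|,|Δy|)+1 lattice points, so counting each shared vertex once the boundary has gcd(14,15) + gcd(8,13) + gcd(11,5) + gcd(11,3) = 1+1+1+1 = 4.
Scaling by 2 multiplies the area by 2² = 4 (so the new area is 780) and multiplies the boundary lattice-point count by 2, giving 8.
By Pick's theorem, the interior count of the dilated polygon is 780 − 8/2 + 1 = 777.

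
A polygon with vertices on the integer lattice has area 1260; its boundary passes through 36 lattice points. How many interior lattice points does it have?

1243

From Pick's theorem, I = A − B/2 + 1 = 1260 − 36/2 + 1 = 1243.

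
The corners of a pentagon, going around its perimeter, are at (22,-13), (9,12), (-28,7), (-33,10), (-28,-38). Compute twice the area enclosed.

3465

Using the shoelace formula, 2A = |[22·12 − 9·(-13)] + [9·7 − (-28)·12] + [(-28)·10 − (-33)·7] + [(-33)·(-38) − (-28)·10] + [(-28)·(-13) − 22·(-38)]| = 3465, so the area is 3465/2.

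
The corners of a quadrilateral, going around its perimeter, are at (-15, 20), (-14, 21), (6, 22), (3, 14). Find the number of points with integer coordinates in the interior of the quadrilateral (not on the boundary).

87

By the shoelace formula, twice the signed area is |((-15)·21 − (-14)·20) + ((-14)·22 − 6·21) + (6·14 − 3·22) + (3·20 − (-15)·14)| = 181, so the area is 90.5.
The number of boundary lattice points is Σ gcd(|Δx|,|Δy|) = gcd(1,1) + gcd(20,1) + gcd(3,8) + gcd(18,6) = 1+1+1+6 = 9.
By Pick's theorem A = I + B/2 − 1, so I = 90.5 − 9/2 + 1 = 87.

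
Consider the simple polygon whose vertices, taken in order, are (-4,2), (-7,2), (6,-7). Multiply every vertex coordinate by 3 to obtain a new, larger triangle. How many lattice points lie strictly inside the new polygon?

115

By the shoelace formula, twice the signed area is |((-4)·2 − (-7)·2) + ((-7)·(-7) − 6·2) + (6·2 − (-4)·(-7))| = 27, so the area is 13.5.
Along each edge there are gcd(|Δx|,|Δy|)+1 lattice points, so counting each shared vertex once the boundary has gcd(3,0) + gcd(13,9) + gcd(10,9) = 3+1+1 = 5.
Scaling by 3 multiplies the area by 3² = 9 (so the new area is 243/2) and multiplies the boundary lattice-point count by 3, giving 15.
By Pick's theorem, the interior count of the dilated polygon is 243/2 − 15/2 + 1 = 115.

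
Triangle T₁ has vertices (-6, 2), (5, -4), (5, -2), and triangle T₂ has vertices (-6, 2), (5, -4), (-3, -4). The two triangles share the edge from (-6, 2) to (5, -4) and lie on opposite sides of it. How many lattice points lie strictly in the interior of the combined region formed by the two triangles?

The union is the simple quadrilateral with vertices (-6, 2), (5, -2), (5, -4), (-3, -4) in order.
By the shoelace formula, twice the signed area is |[(-6)·(-2) − 5·2] + [5·(-4) − 5·(-2)] + [5·(-4) − (-3)·(-4)] + [(-3)·2 − (-6)·(-4)]| = 70, so the area is 35.
Summing gcd(|Δx|,|Δy|) over the edges gives the boundary count: gcd(11,4) + gcd(0,2) + gcd(8,0) + gcd(3,6) = 1+2+8+3 = 14.
By Pick's theorem I = A − B/2 + 1 = 35 − 14/2 + 1 = 29.

29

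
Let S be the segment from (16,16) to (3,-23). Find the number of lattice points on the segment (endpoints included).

14

The number of lattice points on a segment between lattice points is gcd(|Δx|,|Δy|) + 1 = gcd(13,39) + 1 = 13 + 1 = 14.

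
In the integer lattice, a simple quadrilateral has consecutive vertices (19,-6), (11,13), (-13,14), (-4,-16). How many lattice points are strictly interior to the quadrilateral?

The shoelace formula gives twice the area as |(19·13 − 11·(-6)) + (11·14 − (-13)·13) + ((-13)·(-16) − (-4)·14) + ((-4)·(-6) − 19·(-16))| = 1228, so the area is 614.
Along each edge there are gcd(|Δx|,|Δy|)+1 lattice points, so counting each shared vertex once the boundary has gcd(8,19) + gcd(24,1) + gcd(9,30) + gcd(23,10) = 1+1+3+1 = 6.
Pick's theorem gives I = A − B/2 + 1 = 614 − 6/2 + 1 = 612.

612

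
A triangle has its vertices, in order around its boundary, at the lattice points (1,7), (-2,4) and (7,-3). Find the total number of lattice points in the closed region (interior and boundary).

28

By the shoelace formula, twice the signed area is |(1·4 − (-2)·7) + ((-2)·(-3) − 7·4) + (7·7 − 1·(-3))| = 48, so the area is 24.
Summing gcd(|Δx|,|Δy|) over the edges gives the boundary count: gcd(3,3) + gcd(9,7) + gcd(6,10) = 3+1+2 = 6.
Pick's theorem gives I = A − B/2 + 1 = 24 − 6/2 + 1 = 22, so the closed region contains I + B = 22 + 6 = 28 lattice points.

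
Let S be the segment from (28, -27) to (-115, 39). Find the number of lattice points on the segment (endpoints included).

12

The number of lattice points on a segment between lattice points is gcd(|Δx|,|Δy|) + 1 = gcd(143,66) + 1 = 11 + 1 = 12.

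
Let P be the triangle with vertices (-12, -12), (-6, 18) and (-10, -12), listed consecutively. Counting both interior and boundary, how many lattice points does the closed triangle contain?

36

By the shoelace formula, twice the signed area is |((-12)·18 − (-6)·(-12)) + ((-6)·(-12) − (-10)·18) + ((-10)·(-12) − (-12)·(-12))| = 60, so the area is 30.
Summing gcd(|Δx|,|Δy|) over the edges gives the boundary count: gcd(6,30) + gcd(4,30) + gcd(2,0) = 6+2+2 = 10.
Pick's theorem gives I = A − B/2 + 1 = 30 − 10/2 + 1 = 26, so the closed region contains I + B = 26 + 10 = 36 lattice points.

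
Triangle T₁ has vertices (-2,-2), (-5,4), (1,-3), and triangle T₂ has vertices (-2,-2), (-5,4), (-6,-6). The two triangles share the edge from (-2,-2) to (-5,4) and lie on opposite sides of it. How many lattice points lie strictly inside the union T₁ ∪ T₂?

23

The union is the simple quadrilateral with vertices (-2,-2), (1,-3), (-5,4), (-6,-6) in order.
By the shoelace formula, twice the signed area is |((-2)·(-3) − 1·(-2)) + (1·4 − (-5)·(-3)) + ((-5)·(-6) − (-6)·4) + ((-6)·(-2) − (-2)·(-6))| = 51, so the area is 51/2.
Along each edge there are gcd(|Δx|,|Δy|)+1 lattice points, so counting each shared vertex once the boundary has gcd(3,1) + gcd(6,7) + gcd(1,10) + gcd(4,4) = 1+1+1+4 = 7.
By Pick's theorem I = A − B/2 + 1 = 51/2 − 7/2 + 1 = 23.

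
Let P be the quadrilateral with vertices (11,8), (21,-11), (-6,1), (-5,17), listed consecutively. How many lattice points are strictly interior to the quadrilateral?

327

By the shoelace formula, twice the signed area is |[11·(-11) − 21·8] + [21·1 − (-6)·(-11)] + [(-6)·17 − (-5)·1] + [(-5)·8 − 11·17]| = 658, so the area is 329.
Summing gcd(|Δx|,|Δy|) over the edges gives the boundary count: gcd(10,19) + gcd(27,12) + gcd(1,16) + gcd(16,9) = 1+3+1+1 = 6.
Pick's theorem gives I = A − B/2 + 1 = 329 − 6/2 + 1 = 327.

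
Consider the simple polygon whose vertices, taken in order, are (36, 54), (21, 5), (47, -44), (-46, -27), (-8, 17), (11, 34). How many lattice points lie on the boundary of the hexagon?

Summing gcd(|Δx|,|Δy|) over the edges gives the boundary count: gcd(15,49) + gcd(26,49) + gcd(93,17) + gcd(38,44) + gcd(19,17) + gcd(25,20) = 1+1+1+2+1+5 = 11.

11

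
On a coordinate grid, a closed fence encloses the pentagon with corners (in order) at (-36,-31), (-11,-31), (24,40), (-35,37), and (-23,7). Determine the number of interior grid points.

The shoelace formula gives twice the area as |((-36)·(-31) − (-11)·(-31)) + ((-11)·40 − 24·(-31)) + (24·37 − (-35)·40) + ((-35)·7 − (-23)·37) + ((-23)·(-31) − (-36)·7)| = 4938, so the area is 2469.
Summing gcd(|Δx|,|Δy|) over the edges gives the boundary count: gcd(25,0) + gcd(35,71) + gcd(59,3) + gcd(12,30) + gcd(13,38) = 25+1+1+6+1 = 34.
Pick's theorem gives I = A − B/2 + 1 = 2469 − 34/2 + 1 = 2453.

2453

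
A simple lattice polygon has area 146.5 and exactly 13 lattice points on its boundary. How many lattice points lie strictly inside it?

From Pick's theorem, I = A − B/2 + 1 = 146.5 − 13/2 + 1 = 141.

141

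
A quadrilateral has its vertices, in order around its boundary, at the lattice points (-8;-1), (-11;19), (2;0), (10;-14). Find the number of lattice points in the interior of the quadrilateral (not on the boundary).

174

Using the shoelace formula, 2A = |[(-8)·19 − (-11)·(-1)] + [(-11)·0 − 2·19] + [2·(-14) − 10·0] + [10·(-1) − (-8)·(-14)]| = 351, so the area is 351/2.
The number of boundary lattice points is Σ gcd(|Δx|,|Δy|) = gcd(3,20) + gcd(13,19) + gcd(8,14) + gcd(18,13) = 1+1+2+1 = 5.
Pick's theorem gives I = A − B/2 + 1 = 351/2 − 5/2 + 1 = 174.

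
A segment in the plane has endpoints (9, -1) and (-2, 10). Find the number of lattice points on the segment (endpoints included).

The number of lattice points on a segment between lattice points is gcd(|Δx|,|Δy|) + 1 = gcd(11,11) + 1 = 11 + 1 = 12.

12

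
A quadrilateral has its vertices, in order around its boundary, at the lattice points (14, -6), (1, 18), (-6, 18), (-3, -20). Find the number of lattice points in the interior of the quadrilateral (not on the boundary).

424

By the shoelace formula, twice the signed area is |[14·18 − 1·(-6)] + [1·18 − (-6)·18] + [(-6)·(-20) − (-3)·18] + [(-3)·(-6) − 14·(-20)]| = 856, so the area is 428.
Summing gcd(|Δx|,|Δy|) over the edges gives the boundary count: gcd(13,24) + gcd(7,0) + gcd(3,38) + gcd(17,14) = 1+7+1+1 = 10.
Pick's theorem gives I = A − B/2 + 1 = 428 − 10/2 + 1 = 424.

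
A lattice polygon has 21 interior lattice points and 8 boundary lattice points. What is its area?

By Pick's theorem, A = I + B/2 − 1 = 21 + 8/2 − 1 = 24.

24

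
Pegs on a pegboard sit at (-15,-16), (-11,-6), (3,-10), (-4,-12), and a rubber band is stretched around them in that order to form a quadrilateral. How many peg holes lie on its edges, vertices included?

Summing gcd(|Δx|,|Δy|) over the edges gives the boundary count: gcd(4,10) + gcd(14,4) + gcd(7,2) + gcd(11,4) = 2+2+1+1 = 6.

6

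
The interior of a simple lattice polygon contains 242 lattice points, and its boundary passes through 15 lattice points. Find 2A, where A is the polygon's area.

497

By Pick's theorem, A = I + B/2 − 1 = 242 + 15/2 − 1 = 497/2.
Hence 2A = 497.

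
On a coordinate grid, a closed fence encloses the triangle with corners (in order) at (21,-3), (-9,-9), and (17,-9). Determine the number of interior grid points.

62

Using the shoelace formula, 2A = |[21·(-9) − (-9)·(-3)] + [(-9)·(-9) − 17·(-9)] + [17·(-3) − 21·(-9)]| = 156, so the area is 78.
Summing gcd(|Δx|,|Δy|) over the edges gives the boundary count: gcd(30,6) + gcd(26,0) + gcd(4,6) = 6+26+2 = 34.
By Pick's theorem A = I + B/2 − 1, so I = 78 − 34/2 + 1 = 62.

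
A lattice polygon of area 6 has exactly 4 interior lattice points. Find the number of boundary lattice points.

Pick's theorem gives A = I + B/2 − 1, so B = 2(A − I + 1) = 2(6 − 4 + 1) = 6.

6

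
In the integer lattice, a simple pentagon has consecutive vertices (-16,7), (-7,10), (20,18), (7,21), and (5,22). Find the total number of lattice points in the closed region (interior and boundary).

The shoelace formula gives twice the area as |[(-16)·10 − (-7)·7] + [(-7)·18 − 20·10] + [20·21 − 7·18] + [7·22 − 5·21] + [5·7 − (-16)·22]| = 293, so the area is 293/2.
Summing gcd(|Δx|,|Δy|) over the edges gives the boundary count: gcd(9,3) + gcd(27,8) + gcd(13,3) + gcd(2,1) + gcd(21,15) = 3+1+1+1+3 = 9.
Pick's theorem gives I = A − B/2 + 1 = 293/2 − 9/2 + 1 = 143, so the closed region contains I + B = 143 + 9 = 152 lattice points.

152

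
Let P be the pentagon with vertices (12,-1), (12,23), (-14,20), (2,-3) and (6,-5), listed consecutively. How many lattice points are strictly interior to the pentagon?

Using the shoelace formula, 2A = |[12·23 − 12·(-1)] + [12·20 − (-14)·23] + [(-14)·(-3) − 2·20] + [2·(-5) − 6·(-3)] + [6·(-1) − 12·(-5)]| = 914, so the area is 457.
Along each edge there are gcd(|Δx|,|Δy|)+1 lattice points, so counting each shared vertex once the boundary has gcd(0,24) + gcd(26,3) + gcd(16,23) + gcd(4,2) + gcd(6,4) = 24+1+1+2+2 = 30.
Pick's theorem gives I = A − B/2 + 1 = 457 − 30/2 + 1 = 443.

443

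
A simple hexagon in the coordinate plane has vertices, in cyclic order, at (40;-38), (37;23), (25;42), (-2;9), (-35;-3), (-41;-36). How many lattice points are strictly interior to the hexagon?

4030

The shoelace formula gives twice the area as |[40·23 − 37·(-38)] + [37·42 − 25·23] + [25·9 − (-2)·42] + [(-2)·(-3) − (-35)·9] + [(-35)·(-36) − (-41)·(-3)] + [(-41)·(-38) − 40·(-36)]| = 8070, so the area is 4035.
The number of boundary lattice points is Σ gcd(|Δx|,|Δy|) = gcd(3,61) + gcd(12,19) + gcd(27,33) + gcd(33,12) + gcd(6,33) + gcd(81,2) = 1+1+3+3+3+1 = 12.
By Pick's theorem A = I + B/2 − 1, so I = 4035 − 12/2 + 1 = 4030.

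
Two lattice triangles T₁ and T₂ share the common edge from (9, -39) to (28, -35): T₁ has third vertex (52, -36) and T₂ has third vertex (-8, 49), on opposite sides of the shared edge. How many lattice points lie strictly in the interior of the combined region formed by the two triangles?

921

The union is the simple quadrilateral with vertices (9, -39), (52, -36), (28, -35), (-8, 49) in order.
The shoelace formula gives twice the area as |(9·(-36) − 52·(-39)) + (52·(-35) − 28·(-36)) + (28·49 − (-8)·(-35)) + ((-8)·(-39) − 9·49)| = 1855, so the area is 1855/2.
The number of boundary lattice points is Σ gcd(|Δx|,|Δy|) = gcd(43,3) + gcd(24,1) + gcd(36,84) + gcd(17,88) = 1+1+12+1 = 15.
By Pick's theorem I = A − B/2 + 1 = 1855/2 − 15/2 + 1 = 921.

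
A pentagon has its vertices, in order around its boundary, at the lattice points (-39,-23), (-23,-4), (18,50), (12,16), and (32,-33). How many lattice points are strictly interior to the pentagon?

2345

Using the shoelace formula, 2A = |[(-39)·(-4) − (-23)·(-23)] + [(-23)·50 − 18·(-4)] + [18·16 − 12·50] + [12·(-33) − 32·16] + [32·(-23) − (-39)·(-33)]| = 4694, so the area is 2347.
Summing gcd(|Δx|,|Δy|) over the edges gives the boundary count: gcd(16,19) + gcd(41,54) + gcd(6,34) + gcd(20,49) + gcd(71,10) = 1+1+2+1+1 = 6.
By Pick's theorem A = I + B/2 − 1, so I = 2347 − 6/2 + 1 = 2345.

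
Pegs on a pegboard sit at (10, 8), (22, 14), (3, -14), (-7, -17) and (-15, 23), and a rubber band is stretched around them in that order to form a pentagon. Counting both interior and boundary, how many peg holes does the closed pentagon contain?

By the shoelace formula, twice the signed area is |[10·14 − 22·8] + [22·(-14) − 3·14] + [3·(-17) − (-7)·(-14)] + [(-7)·23 − (-15)·(-17)] + [(-15)·8 − 10·23]| = 1301, so the area is 1301/2.
Summing gcd(|Δx|,|Δy|) over the edges gives the boundary count: gcd(12,6) + gcd(19,28) + gcd(10,3) + gcd(8,40) + gcd(25,15) = 6+1+1+8+5 = 21.
Pick's theorem gives I = A − B/2 + 1 = 1301/2 − 21/2 + 1 = 641, so the closed region contains I + B = 641 + 21 = 662 lattice points.

662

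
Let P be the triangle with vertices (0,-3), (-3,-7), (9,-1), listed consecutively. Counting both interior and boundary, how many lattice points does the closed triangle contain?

20

The shoelace formula gives twice the area as |(0·(-7) − (-3)·(-3)) + ((-3)·(-1) − 9·(-7)) + (9·(-3) − 0·(-1))| = 30, so the area is 15.
Summing gcd(|Δx|,|Δy|) over the edges gives the boundary count: gcd(3,4) + gcd(12,6) + gcd(9,2) = 1+6+1 = 8.
Pick's theorem gives I = A − B/2 + 1 = 15 − 8/2 + 1 = 12, so the closed region contains I + B = 12 + 8 = 20 lattice points.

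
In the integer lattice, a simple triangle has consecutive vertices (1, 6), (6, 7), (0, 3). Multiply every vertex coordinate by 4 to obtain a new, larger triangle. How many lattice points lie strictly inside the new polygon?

By the shoelace formula, twice the signed area is |[1·7 − 6·6] + [6·3 − 0·7] + [0·6 − 1·3]| = 14, so the area is 7.
The number of boundary lattice points is Σ gcd(|Δx|,|Δy|) = gcd(5,1) + gcd(6,4) + gcd(1,3) = 1+2+1 = 4.
Scaling by 4 multiplies the area by 4² = 16 (so the new area is 112) and multiplies the boundary lattice-point count by 4, giving 16.
By Pick's theorem, the interior count of the dilated polygon is 112 − 16/2 + 1 = 105.

105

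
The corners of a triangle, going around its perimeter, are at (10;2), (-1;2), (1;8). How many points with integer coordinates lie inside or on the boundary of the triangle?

The shoelace formula gives twice the area as |(10·2 − (-1)·2) + ((-1)·8 − 1·2) + (1·2 − 10·8)| = 66, so the area is 33.
Summing gcd(|Δx|,|Δy|) over the edges gives the boundary count: gcd(11,0) + gcd(2,6) + gcd(9,6) = 11+2+3 = 16.
Pick's theorem gives I = A − B/2 + 1 = 33 − 16/2 + 1 = 26, so the closed region contains I + B = 26 + 16 = 42 lattice points.

42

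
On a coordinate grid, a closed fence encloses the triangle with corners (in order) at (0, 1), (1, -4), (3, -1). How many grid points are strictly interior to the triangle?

By the shoelace formula, twice the signed area is |(0·(-4) − 1·1) + (1·(-1) − 3·(-4)) + (3·1 − 0·(-1))| = 13, so the area is 6.5.
Summing gcd(|Δx|,|Δy|) over the edges gives the boundary count: gcd(1,5) + gcd(2,3) + gcd(3,2) = 1+1+1 = 3.
By Pick's theorem A = I + B/2 − 1, so I = 6.5 − 3/2 + 1 = 6.

6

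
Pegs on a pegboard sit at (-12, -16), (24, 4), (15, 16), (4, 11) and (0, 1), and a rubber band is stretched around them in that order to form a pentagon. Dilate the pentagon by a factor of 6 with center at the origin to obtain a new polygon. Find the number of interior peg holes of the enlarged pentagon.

13954

By the shoelace formula, twice the signed area is |[(-12)·4 − 24·(-16)] + [24·16 − 15·4] + [15·11 − 4·16] + [4·1 − 0·11] + [0·(-16) − (-12)·1]| = 777, so the area is 777/2.
The number of boundary lattice points is Σ gcd(|Δx|,|Δy|) = gcd(36,20) + gcd(9,12) + gcd(11,5) + gcd(4,10) + gcd(12,17) = 4+3+1+2+1 = 11.
Scaling by 6 multiplies the area by 6² = 36 (so the new area is 13986) and multiplies the boundary lattice-point count by 6, giving 66.
By Pick's theorem, the interior count of the dilated polygon is 13986 − 66/2 + 1 = 13954.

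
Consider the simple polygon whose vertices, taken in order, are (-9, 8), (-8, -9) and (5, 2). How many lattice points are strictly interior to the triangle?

By the shoelace formula, twice the signed area is |((-9)·(-9) − (-8)·8) + ((-8)·2 − 5·(-9)) + (5·8 − (-9)·2)| = 232, so the area is 116.
Summing gcd(|Δx|,|Δy|) over the edges gives the boundary count: gcd(1,17) + gcd(13,11) + gcd(14,6) = 1+1+2 = 4.
Pick's theorem gives I = A − B/2 + 1 = 116 − 4/2 + 1 = 115.

115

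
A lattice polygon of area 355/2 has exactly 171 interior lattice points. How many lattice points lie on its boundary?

Pick's theorem gives A = I + B/2 − 1, so B = 2(A − I + 1) = 2(355/2 − 171 + 1) = 15.

15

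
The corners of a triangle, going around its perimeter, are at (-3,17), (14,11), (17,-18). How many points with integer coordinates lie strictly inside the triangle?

By the shoelace formula, twice the signed area is |[(-3)·11 − 14·17] + [14·(-18) − 17·11] + [17·17 − (-3)·(-18)]| = 475, so the area is 475/2.
Along each edge there are gcd(|Δx|,|Δy|)+1 lattice points, so counting each shared vertex once the boundary has gcd(17,6) + gcd(3,29) + gcd(20,35) = 1+1+5 = 7.
By Pick's theorem A = I + B/2 − 1, so I = 475/2 − 7/2 + 1 = 235.

235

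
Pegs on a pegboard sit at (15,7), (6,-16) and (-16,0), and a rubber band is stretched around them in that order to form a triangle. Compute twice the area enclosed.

650

By the shoelace formula, twice the signed area is |[15·(-16) − 6·7] + [6·0 − (-16)·(-16)] + [(-16)·7 − 15·0]| = 650, so the area is 325.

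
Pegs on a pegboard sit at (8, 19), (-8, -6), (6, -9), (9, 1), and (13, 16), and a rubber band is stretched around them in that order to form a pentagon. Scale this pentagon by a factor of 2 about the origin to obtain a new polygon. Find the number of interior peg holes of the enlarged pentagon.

By the shoelace formula, twice the signed area is |[8·(-6) − (-8)·19] + [(-8)·(-9) − 6·(-6)] + [6·1 − 9·(-9)] + [9·16 − 13·1] + [13·19 − 8·16]| = 549, so the area is 274.5.
Along each edge there are gcd(|Δx|,|Δy|)+1 lattice points, so counting each shared vertex once the boundary has gcd(16,25) + gcd(14,3) + gcd(3,10) + gcd(4,15) + gcd(5,3) = 1+1+1+1+1 = 5.
Scaling by 2 multiplies the area by 2² = 4 (so the new area is 1098) and multiplies the boundary lattice-point count by 2, giving 10.
By Pick's theorem, the interior count of the dilated polygon is 1098 − 10/2 + 1 = 1094.

1094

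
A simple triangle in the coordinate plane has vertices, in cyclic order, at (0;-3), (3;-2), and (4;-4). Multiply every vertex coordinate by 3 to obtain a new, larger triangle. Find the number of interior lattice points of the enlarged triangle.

By the shoelace formula, twice the signed area is |(0·(-2) − 3·(-3)) + (3·(-4) − 4·(-2)) + (4·(-3) − 0·(-4))| = 7, so the area is 7/2.
The number of boundary lattice points is Σ gcd(|Δx|,|Δy|) = gcd(3,1) + gcd(1,2) + gcd(4,1) = 1+1+1 = 3.
Scaling by 3 multiplies the area by 3² = 9 (so the new area is 31.5) and multiplies the boundary lattice-point count by 3, giving 9.
By Pick's theorem, the interior count of the dilated polygon is 31.5 − 9/2 + 1 = 28.

28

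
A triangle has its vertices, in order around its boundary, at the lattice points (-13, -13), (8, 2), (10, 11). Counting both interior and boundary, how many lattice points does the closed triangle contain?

By the shoelace formula, twice the signed area is |[(-13)·2 − 8·(-13)] + [8·11 − 10·2] + [10·(-13) − (-13)·11]| = 159, so the area is 159/2.
Along each edge there are gcd(|Δx|,|Δy|)+1 lattice points, so counting each shared vertex once the boundary has gcd(21,15) + gcd(2,9) + gcd(23,24) = 3+1+1 = 5.
Pick's theorem gives I = A − B/2 + 1 = 159/2 − 5/2 + 1 = 78, so the closed region contains I + B = 78 + 5 = 83 lattice points.

83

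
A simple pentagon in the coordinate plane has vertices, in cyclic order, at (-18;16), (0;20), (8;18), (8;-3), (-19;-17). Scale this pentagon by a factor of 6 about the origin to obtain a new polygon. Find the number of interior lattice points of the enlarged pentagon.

The shoelace formula gives twice the area as |((-18)·20 − 0·16) + (0·18 − 8·20) + (8·(-3) − 8·18) + (8·(-17) − (-19)·(-3)) + ((-19)·16 − (-18)·(-17))| = 1491, so the area is 1491/2.
Summing gcd(|Δx|,|Δy|) over the edges gives the boundary count: gcd(18,4) + gcd(8,2) + gcd(0,21) + gcd(27,14) + gcd(1,33) = 2+2+21+1+1 = 27.
Scaling by 6 multiplies the area by 6² = 36 (so the new area is 26838) and multiplies the boundary lattice-point count by 6, giving 162.
By Pick's theorem, the interior count of the dilated polygon is 26838 − 162/2 + 1 = 26758.

26758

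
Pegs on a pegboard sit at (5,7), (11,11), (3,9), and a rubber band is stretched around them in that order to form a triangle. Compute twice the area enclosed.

20

By the shoelace formula, twice the signed area is |(5·11 − 11·7) + (11·9 − 3·11) + (3·7 − 5·9)| = 20, so the area is 10.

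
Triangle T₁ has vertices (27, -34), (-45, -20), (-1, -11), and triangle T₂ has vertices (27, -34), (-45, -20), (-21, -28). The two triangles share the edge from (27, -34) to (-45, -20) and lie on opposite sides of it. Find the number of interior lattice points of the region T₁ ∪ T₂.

745

The union is the simple quadrilateral with vertices (27, -34), (-1, -11), (-45, -20), (-21, -28) in order.
Using the shoelace formula, 2A = |[27·(-11) − (-1)·(-34)] + [(-1)·(-20) − (-45)·(-11)] + [(-45)·(-28) − (-21)·(-20)] + [(-21)·(-34) − 27·(-28)]| = 1504, so the area is 752.
The number of boundary lattice points is Σ gcd(|Δx|,|Δy|) = gcd(28,23) + gcd(44,9) + gcd(24,8) + gcd(48,6) = 1+1+8+6 = 16.
By Pick's theorem I = A − B/2 + 1 = 752 − 16/2 + 1 = 745.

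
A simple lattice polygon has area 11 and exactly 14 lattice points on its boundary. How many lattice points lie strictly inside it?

Pick's theorem A = I + B/2 − 1 rearranges to I = A − B/2 + 1 = 11 − 14/2 + 1 = 5.

5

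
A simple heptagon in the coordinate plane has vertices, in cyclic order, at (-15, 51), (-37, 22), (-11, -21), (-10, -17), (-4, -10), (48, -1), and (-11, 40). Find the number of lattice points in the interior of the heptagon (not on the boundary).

The shoelace formula gives twice the area as |((-15)·22 − (-37)·51) + ((-37)·(-21) − (-11)·22) + ((-11)·(-17) − (-10)·(-21)) + ((-10)·(-10) − (-4)·(-17)) + ((-4)·(-1) − 48·(-10)) + (48·40 − (-11)·(-1)) + ((-11)·51 − (-15)·40)| = 5017, so the area is 5017/2.
The number of boundary lattice points is Σ gcd(|Δx|,|Δy|) = gcd(22,29) + gcd(26,43) + gcd(1,4) + gcd(6,7) + gcd(52,9) + gcd(59,41) + gcd(4,11) = 1+1+1+1+1+1+1 = 7.
By Pick's theorem A = I + B/2 − 1, so I = 5017/2 − 7/2 + 1 = 2506.

2506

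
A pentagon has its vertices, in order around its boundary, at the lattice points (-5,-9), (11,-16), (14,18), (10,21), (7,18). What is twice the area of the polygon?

Using the shoelace formula, 2A = |((-5)·(-16) − 11·(-9)) + (11·18 − 14·(-16)) + (14·21 − 10·18) + (10·18 − 7·21) + (7·(-9) − (-5)·18)| = 775, so the area is 775/2.

775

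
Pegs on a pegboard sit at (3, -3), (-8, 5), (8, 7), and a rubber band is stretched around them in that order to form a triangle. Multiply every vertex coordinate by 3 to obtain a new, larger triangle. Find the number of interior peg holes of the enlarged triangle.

The shoelace formula gives twice the area as |(3·5 − (-8)·(-3)) + ((-8)·7 − 8·5) + (8·(-3) − 3·7)| = 150, so the area is 75.
Along each edge there are gcd(|Δx|,|Δy|)+1 lattice points, so counting each shared vertex once the boundary has gcd(11,8) + gcd(16,2) + gcd(5,10) = 1+2+5 = 8.
Scaling by 3 multiplies the area by 3² = 9 (so the new area is 675) and multiplies the boundary lattice-point count by 3, giving 24.
By Pick's theorem, the interior count of the dilated polygon is 675 − 24/2 + 1 = 664.

664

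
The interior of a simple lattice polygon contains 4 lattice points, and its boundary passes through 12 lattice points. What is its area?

9

Pick's theorem states A = I + B/2 − 1, so A = 4 + 12/2 − 1 = 9.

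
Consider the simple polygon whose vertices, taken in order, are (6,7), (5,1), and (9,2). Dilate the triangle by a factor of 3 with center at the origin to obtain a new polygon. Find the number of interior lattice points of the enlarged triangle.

100

The shoelace formula gives twice the area as |[6·1 − 5·7] + [5·2 − 9·1] + [9·7 − 6·2]| = 23, so the area is 11.5.
The number of boundary lattice points is Σ gcd(|Δx|,|Δy|) = gcd(1,6) + gcd(4,1) + gcd(3,5) = 1+1+1 = 3.
Scaling by 3 multiplies the area by 3² = 9 (so the new area is 103.5) and multiplies the boundary lattice-point count by 3, giving 9.
By Pick's theorem, the interior count of the dilated polygon is 103.5 − 9/2 + 1 = 100.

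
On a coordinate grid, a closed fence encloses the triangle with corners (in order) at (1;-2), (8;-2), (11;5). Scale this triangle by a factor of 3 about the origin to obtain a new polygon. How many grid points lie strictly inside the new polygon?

208

Using the shoelace formula, 2A = |(1·(-2) − 8·(-2)) + (8·5 − 11·(-2)) + (11·(-2) − 1·5)| = 49, so the area is 24.5.
Summing gcd(|Δx|,|Δy|) over the edges gives the boundary count: gcd(7,0) + gcd(3,7) + gcd(10,7) = 7+1+1 = 9.
Scaling by 3 multiplies the area by 3² = 9 (so the new area is 441/2) and multiplies the boundary lattice-point count by 3, giving 27.
By Pick's theorem, the interior count of the dilated polygon is 441/2 − 27/2 + 1 = 208.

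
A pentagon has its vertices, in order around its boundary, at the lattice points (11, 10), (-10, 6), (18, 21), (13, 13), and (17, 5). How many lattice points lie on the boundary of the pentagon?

8

Summing gcd(|Δx|,|Δy|) over the edges gives the boundary count: gcd(21,4) + gcd(28,15) + gcd(5,8) + gcd(4,8) + gcd(6,5) = 1+1+1+4+1 = 8.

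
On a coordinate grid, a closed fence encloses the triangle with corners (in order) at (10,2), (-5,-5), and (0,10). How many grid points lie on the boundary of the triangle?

Along each edge there are gcd(|Δx|,|Δy|)+1 lattice points, so counting each shared vertex once the boundary has gcd(15,7) + gcd(5,15) + gcd(10,8) = 1+5+2 = 8.

8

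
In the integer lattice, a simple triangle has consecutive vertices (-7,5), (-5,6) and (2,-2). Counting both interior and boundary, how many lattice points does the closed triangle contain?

The shoelace formula gives twice the area as |((-7)·6 − (-5)·5) + ((-5)·(-2) − 2·6) + (2·5 − (-7)·(-2))| = 23, so the area is 11.5.
Summing gcd(|Δx|,|Δy|) over the edges gives the boundary count: gcd(2,1) + gcd(7,8) + gcd(9,7) = 1+1+1 = 3.
Pick's theorem gives I = A − B/2 + 1 = 11.5 − 3/2 + 1 = 11, so the closed region contains I + B = 11 + 3 = 14 lattice points.

14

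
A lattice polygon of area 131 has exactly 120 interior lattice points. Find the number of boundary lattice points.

Pick's theorem gives A = I + B/2 − 1, so B = 2(A − I + 1) = 2(131 − 120 + 1) = 24.

24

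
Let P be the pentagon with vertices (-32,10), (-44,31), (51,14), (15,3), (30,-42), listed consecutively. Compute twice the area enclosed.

Using the shoelace formula, 2A = |[(-32)·31 − (-44)·10] + [(-44)·14 − 51·31] + [51·3 − 15·14] + [15·(-42) − 30·3] + [30·10 − (-32)·(-42)]| = 4570, so the area is 2285.

4570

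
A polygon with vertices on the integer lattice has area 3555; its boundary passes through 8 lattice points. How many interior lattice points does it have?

3552

Pick's theorem A = I + B/2 − 1 rearranges to I = A − B/2 + 1 = 3555 − 8/2 + 1 = 3552.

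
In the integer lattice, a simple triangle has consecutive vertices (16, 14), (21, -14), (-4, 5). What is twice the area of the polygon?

The shoelace formula gives twice the area as |(16·(-14) − 21·14) + (21·5 − (-4)·(-14)) + ((-4)·14 − 16·5)| = 605, so the area is 605/2.

605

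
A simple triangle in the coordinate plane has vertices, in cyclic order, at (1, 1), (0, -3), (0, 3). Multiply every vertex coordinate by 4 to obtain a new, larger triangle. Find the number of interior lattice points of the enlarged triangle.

33

The shoelace formula gives twice the area as |(1·(-3) − 0·1) + (0·3 − 0·(-3)) + (0·1 − 1·3)| = 6, so the area is 3.
The number of boundary lattice points is Σ gcd(|Δx|,|Δy|) = gcd(1,4) + gcd(0,6) + gcd(1,2) = 1+6+1 = 8.
Scaling by 4 multiplies the area by 4² = 16 (so the new area is 48) and multiplies the boundary lattice-point count by 4, giving 32.
By Pick's theorem, the interior count of the dilated polygon is 48 − 32/2 + 1 = 33.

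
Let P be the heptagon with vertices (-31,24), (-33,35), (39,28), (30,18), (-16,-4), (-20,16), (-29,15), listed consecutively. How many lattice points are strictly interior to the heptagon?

By the shoelace formula, twice the signed area is |[(-31)·35 − (-33)·24] + [(-33)·28 − 39·35] + [39·18 − 30·28] + [30·(-4) − (-16)·18] + [(-16)·16 − (-20)·(-4)] + [(-20)·15 − (-29)·16] + [(-29)·24 − (-31)·15]| = 2955, so the area is 1477.5.
Along each edge there are gcd(|Δx|,|Δy|)+1 lattice points, so counting each shared vertex once the boundary has gcd(2,11) + gcd(72,7) + gcd(9,10) + gcd(46,22) + gcd(4,20) + gcd(9,1) + gcd(2,9) = 1+1+1+2+4+1+1 = 11.
Pick's theorem gives I = A − B/2 + 1 = 1477.5 − 11/2 + 1 = 1473.

1473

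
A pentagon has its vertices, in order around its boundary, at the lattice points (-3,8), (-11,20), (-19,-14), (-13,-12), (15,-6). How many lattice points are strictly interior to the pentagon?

479

Using the shoelace formula, 2A = |((-3)·20 − (-11)·8) + ((-11)·(-14) − (-19)·20) + ((-19)·(-12) − (-13)·(-14)) + ((-13)·(-6) − 15·(-12)) + (15·8 − (-3)·(-6))| = 968, so the area is 484.
The number of boundary lattice points is Σ gcd(|Δx|,|Δy|) = gcd(8,12) + gcd(8,34) + gcd(6,2) + gcd(28,6) + gcd(18,14) = 4+2+2+2+2 = 12.
By Pick's theorem A = I + B/2 − 1, so I = 484 − 12/2 + 1 = 479.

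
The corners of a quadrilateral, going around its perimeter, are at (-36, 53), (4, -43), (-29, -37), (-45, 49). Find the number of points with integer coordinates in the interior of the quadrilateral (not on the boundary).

1877

By the shoelace formula, twice the signed area is |[(-36)·(-43) − 4·53] + [4·(-37) − (-29)·(-43)] + [(-29)·49 − (-45)·(-37)] + [(-45)·53 − (-36)·49]| = 3766, so the area is 1883.
The number of boundary lattice points is Σ gcd(|Δx|,|Δy|) = gcd(40,96) + gcd(33,6) + gcd(16,86) + gcd(9,4) = 8+3+2+1 = 14.
By Pick's theorem A = I + B/2 − 1, so I = 1883 − 14/2 + 1 = 1877.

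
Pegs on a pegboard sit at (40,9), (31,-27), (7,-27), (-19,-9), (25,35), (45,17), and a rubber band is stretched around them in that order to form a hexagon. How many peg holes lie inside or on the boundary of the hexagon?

2266

Using the shoelace formula, 2A = |[40·(-27) − 31·9] + [31·(-27) − 7·(-27)] + [7·(-9) − (-19)·(-27)] + [(-19)·35 − 25·(-9)] + [25·17 − 45·35] + [45·9 − 40·17]| = 4448, so the area is 2224.
Along each edge there are gcd(|Δx|,|Δy|)+1 lattice points, so counting each shared vertex once the boundary has gcd(9,36) + gcd(24,0) + gcd(26,18) + gcd(44,44) + gcd(20,18) + gcd(5,8) = 9+24+2+44+2+1 = 82.
Pick's theorem gives I = A − B/2 + 1 = 2224 − 82/2 + 1 = 2184, so the closed region contains I + B = 2184 + 82 = 2266 lattice points.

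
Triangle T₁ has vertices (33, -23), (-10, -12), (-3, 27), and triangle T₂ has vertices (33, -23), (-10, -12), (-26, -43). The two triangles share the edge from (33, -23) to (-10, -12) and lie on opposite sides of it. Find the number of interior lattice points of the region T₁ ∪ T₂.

The union is the simple quadrilateral with vertices (33, -23), (-3, 27), (-10, -12), (-26, -43) in order.
The shoelace formula gives twice the area as |(33·27 − (-3)·(-23)) + ((-3)·(-12) − (-10)·27) + ((-10)·(-43) − (-26)·(-12)) + ((-26)·(-23) − 33·(-43))| = 3263, so the area is 3263/2.
Along each edge there are gcd(|Δx|,|Δy|)+1 lattice points, so counting each shared vertex once the boundary has gcd(36,50) + gcd(7,39) + gcd(16,31) + gcd(59,20) = 2+1+1+1 = 5.
By Pick's theorem I = A − B/2 + 1 = 3263/2 − 5/2 + 1 = 1630.

1630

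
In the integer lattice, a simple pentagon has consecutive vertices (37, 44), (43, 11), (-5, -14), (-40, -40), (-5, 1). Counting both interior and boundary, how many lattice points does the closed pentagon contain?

1449

The shoelace formula gives twice the area as |[37·11 − 43·44] + [43·(-14) − (-5)·11] + [(-5)·(-40) − (-40)·(-14)] + [(-40)·1 − (-5)·(-40)] + [(-5)·44 − 37·1]| = 2889, so the area is 2889/2.
Along each edge there are gcd(|Δx|,|Δy|)+1 lattice points, so counting each shared vertex once the boundary has gcd(6,33) + gcd(48,25) + gcd(35,26) + gcd(35,41) + gcd(42,43) = 3+1+1+1+1 = 7.
Pick's theorem gives I = A − B/2 + 1 = 2889/2 − 7/2 + 1 = 1442, so the closed region contains I + B = 1442 + 7 = 1449 lattice points.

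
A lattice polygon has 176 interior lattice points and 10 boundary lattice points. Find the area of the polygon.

180

Pick's theorem states A = I + B/2 − 1, so A = 176 + 10/2 − 1 = 180.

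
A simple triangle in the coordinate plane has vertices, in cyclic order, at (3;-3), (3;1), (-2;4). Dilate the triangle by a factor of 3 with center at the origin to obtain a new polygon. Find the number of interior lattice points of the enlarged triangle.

82

Using the shoelace formula, 2A = |[3·1 − 3·(-3)] + [3·4 − (-2)·1] + [(-2)·(-3) − 3·4]| = 20, so the area is 10.
Summing gcd(|Δx|,|Δy|) over the edges gives the boundary count: gcd(0,4) + gcd(5,3) + gcd(5,7) = 4+1+1 = 6.
Scaling by 3 multiplies the area by 3² = 9 (so the new area is 90) and multiplies the boundary lattice-point count by 3, giving 18.
By Pick's theorem, the interior count of the dilated polygon is 90 − 18/2 + 1 = 82.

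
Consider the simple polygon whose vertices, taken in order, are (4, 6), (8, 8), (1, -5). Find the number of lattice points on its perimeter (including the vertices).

Summing gcd(|Δx|,|Δy|) over the edges gives the boundary count: gcd(4,2) + gcd(7,13) + gcd(3,11) = 2+1+1 = 4.

4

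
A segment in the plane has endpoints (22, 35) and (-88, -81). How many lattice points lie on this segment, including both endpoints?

3

The number of lattice points on a segment between lattice points is gcd(|Δx|,|Δy|) + 1 = gcd(110,116) + 1 = 2 + 1 = 3.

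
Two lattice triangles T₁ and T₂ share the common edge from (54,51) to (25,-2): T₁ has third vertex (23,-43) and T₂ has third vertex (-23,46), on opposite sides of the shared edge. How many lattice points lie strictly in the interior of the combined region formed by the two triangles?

2485

The union is the simple quadrilateral with vertices (54,51), (23,-43), (25,-2), (-23,46) in order.
The shoelace formula gives twice the area as |[54·(-43) − 23·51] + [23·(-2) − 25·(-43)] + [25·46 − (-23)·(-2)] + [(-23)·51 − 54·46]| = 5019, so the area is 2509.5.
Summing gcd(|Δx|,|Δy|) over the edges gives the boundary count: gcd(31,94) + gcd(2,41) + gcd(48,48) + gcd(77,5) = 1+1+48+1 = 51.
By Pick's theorem I = A − B/2 + 1 = 2509.5 − 51/2 + 1 = 2485.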